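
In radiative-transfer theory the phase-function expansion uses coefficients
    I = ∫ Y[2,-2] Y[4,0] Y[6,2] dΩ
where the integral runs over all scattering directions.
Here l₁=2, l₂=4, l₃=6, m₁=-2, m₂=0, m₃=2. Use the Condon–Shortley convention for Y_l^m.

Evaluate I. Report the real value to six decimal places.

0.133065

m-sum 0 ✓  L=12 even ✓  2≤6≤6 ✓
Π(2lᵢ+1) = 5×9×13 = 585
triangle coeff Δ(2,4,6) = 1/6435
Σ_t [0,0]: t=0:+1/2304 = 1/2304
(3j)²=5/143 [(2 4 6; 0 0 0)], sign=+1
Σ_t [0,0]: t=0:+1/13824 = 1/13824
(3j)²=14/1287 [(2 4 6; -2 0 2)], sign=+1
⇒ 4πI² = 350/1573
I = (+1)√(350/1573/(4π)) = 0.13306527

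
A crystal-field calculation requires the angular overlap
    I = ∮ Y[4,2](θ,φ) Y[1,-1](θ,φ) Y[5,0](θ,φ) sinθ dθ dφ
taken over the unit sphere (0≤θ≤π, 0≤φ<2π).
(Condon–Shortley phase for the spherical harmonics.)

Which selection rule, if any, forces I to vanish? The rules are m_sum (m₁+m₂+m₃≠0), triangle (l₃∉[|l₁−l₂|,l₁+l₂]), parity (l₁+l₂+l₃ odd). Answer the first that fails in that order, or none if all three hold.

m_sum

azimuthal sum: 2 − 1 + 0 = 1  ✗
3 ≤ 5 ≤ 5 (triangle on l)
L = 4 + 1 + 5 = 10 (even)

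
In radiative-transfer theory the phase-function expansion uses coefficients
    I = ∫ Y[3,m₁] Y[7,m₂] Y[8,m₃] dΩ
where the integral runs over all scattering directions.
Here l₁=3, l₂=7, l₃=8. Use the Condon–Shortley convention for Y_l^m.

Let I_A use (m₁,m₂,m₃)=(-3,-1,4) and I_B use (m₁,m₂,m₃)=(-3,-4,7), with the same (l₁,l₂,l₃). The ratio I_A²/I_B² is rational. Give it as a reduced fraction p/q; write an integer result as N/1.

165/91

Same 3,7,8: normalisation and zero-m 3j drop out of the ratio.
A: Δ: 2! 4! 12! / 19! → 1/5290740; sum: t=2:+1/46448640 = 1/46448640; 3j²(3 7 8; -3 -1 4) = Δ·Π!·Σ² = 2475/117572  (sign +1)
B: Δ: 2! 4! 12! / 19! → 1/5290740; sum: t=2:+1/1916006400 = 1/1916006400; 3j²(3 7 8; -3 -4 7) = Δ·Π!·Σ² = 15/1292  (sign -1)
I_A²/I_B² = (2475/117572)/(15/1292) = 165/91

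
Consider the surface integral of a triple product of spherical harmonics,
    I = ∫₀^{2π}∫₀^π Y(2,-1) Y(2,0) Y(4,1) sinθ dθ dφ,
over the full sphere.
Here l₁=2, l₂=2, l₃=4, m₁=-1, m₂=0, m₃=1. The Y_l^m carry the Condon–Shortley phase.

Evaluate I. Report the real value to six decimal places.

-0.220728

Checks pass: Σm=0; 8 even; l₃=4∈[0,4].
(2·2+1)(2·2+1)(2·4+1) = 225
Δ: 0! 4! 4! / 9! → 1/630
sum: t=0:+1/16 = 1/16
3j²(2 2 4; 0 0 0) = Δ·Π!·Σ² = 2/35  (sign +1)
sum: t=0:+1/24 = 1/24
3j²(2 2 4; -1 0 1) = Δ·Π!·Σ² = 1/21  (sign -1)
combine: 4πI² = 225·2/35·1/21 = 30/49
take √, sign -1: I = -0.22072812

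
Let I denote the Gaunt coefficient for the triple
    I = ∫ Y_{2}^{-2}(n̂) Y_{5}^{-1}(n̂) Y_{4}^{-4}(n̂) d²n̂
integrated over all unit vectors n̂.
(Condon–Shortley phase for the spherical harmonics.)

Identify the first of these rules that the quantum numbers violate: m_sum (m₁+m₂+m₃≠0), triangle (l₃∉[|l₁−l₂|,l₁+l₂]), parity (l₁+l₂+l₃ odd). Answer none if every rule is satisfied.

Σmᵢ = -7  ✗
l₃∈[|l₁−l₂|,l₁+l₂]=[3,7], have l₃=4
Σlᵢ = 11 ⇒ odd

m_sum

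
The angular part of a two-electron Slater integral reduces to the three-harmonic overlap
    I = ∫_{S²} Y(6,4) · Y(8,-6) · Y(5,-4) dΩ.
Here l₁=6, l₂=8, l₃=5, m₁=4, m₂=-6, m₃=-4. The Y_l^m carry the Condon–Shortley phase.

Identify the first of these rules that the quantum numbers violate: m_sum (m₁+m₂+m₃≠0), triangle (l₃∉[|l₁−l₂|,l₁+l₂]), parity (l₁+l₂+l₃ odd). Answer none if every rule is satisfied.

m₁+m₂+m₃ = 4 − 6 − 4 = -6  ✗
triangle: |6−8|=2 ≤ l₃=5 ≤ 6+8=14
parity: l₁+l₂+l₃ = 19 is odd

m_sum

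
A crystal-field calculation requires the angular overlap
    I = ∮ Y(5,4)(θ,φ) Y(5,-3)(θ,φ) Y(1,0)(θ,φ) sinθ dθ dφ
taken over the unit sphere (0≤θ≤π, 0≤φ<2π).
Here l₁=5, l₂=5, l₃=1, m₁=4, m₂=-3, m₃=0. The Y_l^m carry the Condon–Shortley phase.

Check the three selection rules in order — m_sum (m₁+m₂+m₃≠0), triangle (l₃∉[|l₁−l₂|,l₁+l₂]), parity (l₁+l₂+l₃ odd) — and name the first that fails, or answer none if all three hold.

m_sum

azimuthal sum: 4 − 3 + 0 = 1  ✗
0 ≤ 1 ≤ 10 (triangle on l)
L = 5 + 5 + 1 = 11 (odd)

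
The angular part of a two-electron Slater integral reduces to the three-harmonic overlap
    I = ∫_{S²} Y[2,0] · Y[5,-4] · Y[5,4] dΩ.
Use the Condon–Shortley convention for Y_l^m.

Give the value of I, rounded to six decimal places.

-0.097044

Rules hold: Σm=0, L=12 even, 3≤5≤7.
N = 5·11·11 = 605
Δ = 2!·2!·8!/13! = 1/38610
Racah Σ t=0..2: t=0:+1/2880 t=1:−1/576 t=2:+1/2880 = -1/960
⇒ 3j(2 5 5; 0 0 0)² = 10/429, sgn +1
Racah Σ t=0..1: t=0:+1/20160 t=1:−1/40320 = 1/40320
⇒ 3j(2 5 5; 0 -4 4)² = 6/715, sgn -1
4πI² = N·(3j₀)²·(3jₘ)² = 20/169
I = -1·√(0.118343/4π) = -0.09704356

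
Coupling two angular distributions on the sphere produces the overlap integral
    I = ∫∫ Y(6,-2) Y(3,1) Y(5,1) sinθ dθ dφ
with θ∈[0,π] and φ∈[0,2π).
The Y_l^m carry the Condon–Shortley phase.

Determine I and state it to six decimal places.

Checks pass: Σm=0; 14 even; l₃=5∈[3,9].
(2·6+1)(2·3+1)(2·5+1) = 1001
Δ: 4! 8! 2! / 15! → 1/675675
sum: t=1:−1/8640 t=2:+1/2304 t=3:−1/8640 = 7/34560
3j²(6 3 5; 0 0 0) = Δ·Π!·Σ² = 7/429  (sign -1)
sum: t=2:+1/11520 t=3:−1/4320 t=4:+1/27648 = -1/9216
3j²(6 3 5; -2 1 1) = Δ·Π!·Σ² = 2/143  (sign -1)
combine: 4πI² = 1001·7/429·2/143 = 98/429
take √, sign +1: I = 0.13482780

0.134828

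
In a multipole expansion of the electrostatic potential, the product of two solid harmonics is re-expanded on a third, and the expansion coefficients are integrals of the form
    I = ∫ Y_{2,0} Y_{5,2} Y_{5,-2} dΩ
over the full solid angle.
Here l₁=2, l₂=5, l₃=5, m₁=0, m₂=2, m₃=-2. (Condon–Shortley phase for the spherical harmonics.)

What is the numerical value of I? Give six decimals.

0.097044

m-sum 0 ✓  L=12 even ✓  3≤5≤7 ✓
Π(2lᵢ+1) = 5×11×11 = 605
triangle coeff Δ(2,5,5) = 1/38610
Σ_t [0,2]: t=0:+1/2880 t=1:−1/576 t=2:+1/2880 = -1/960
(3j)²=10/429 [(2 5 5; 0 0 0)], sign=+1
Σ_t [0,2]: t=0:+1/20160 t=1:−1/1440 t=2:+1/2880 = -1/3360
(3j)²=6/715 [(2 5 5; 0 2 -2)], sign=+1
⇒ 4πI² = 20/169
I = (+1)√(20/169/(4π)) = 0.09704356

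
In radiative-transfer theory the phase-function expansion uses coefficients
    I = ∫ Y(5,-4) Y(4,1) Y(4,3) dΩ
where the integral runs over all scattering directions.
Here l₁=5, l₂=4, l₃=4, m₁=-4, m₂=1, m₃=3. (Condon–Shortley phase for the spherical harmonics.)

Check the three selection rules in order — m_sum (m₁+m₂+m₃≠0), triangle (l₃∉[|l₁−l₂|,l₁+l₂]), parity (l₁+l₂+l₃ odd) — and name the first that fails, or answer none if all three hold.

parity

Σmᵢ = 0  ✓
l₃∈[|l₁−l₂|,l₁+l₂]=[1,9], have l₃=4  ✓
Σlᵢ = 13 ⇒ odd  ✗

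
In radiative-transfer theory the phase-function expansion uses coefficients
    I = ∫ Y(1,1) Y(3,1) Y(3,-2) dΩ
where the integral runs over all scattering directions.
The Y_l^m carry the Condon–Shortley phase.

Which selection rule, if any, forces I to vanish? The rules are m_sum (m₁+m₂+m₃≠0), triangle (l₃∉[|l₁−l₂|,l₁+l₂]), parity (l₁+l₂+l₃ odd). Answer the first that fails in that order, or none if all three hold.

parity

m₁+m₂+m₃ = 1 + 1 − 2 = 0  ✓
triangle: |1−3|=2 ≤ l₃=3 ≤ 1+3=4  ✓
parity: l₁+l₂+l₃ = 7 is odd  ✗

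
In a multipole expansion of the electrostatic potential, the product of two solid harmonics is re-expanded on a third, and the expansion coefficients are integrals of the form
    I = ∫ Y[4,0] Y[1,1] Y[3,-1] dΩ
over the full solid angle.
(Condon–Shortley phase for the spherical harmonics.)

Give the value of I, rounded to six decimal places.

0.150786

Checks pass: Σm=0; 8 even; l₃=3∈[3,5].
(2·4+1)(2·1+1)(2·3+1) = 189
Δ: 2! 6! 0! / 9! → 1/252
sum: t=1:−1/36 = -1/36
3j²(4 1 3; 0 0 0) = Δ·Π!·Σ² = 4/63  (sign +1)
sum: t=2:+1/96 = 1/96
3j²(4 1 3; 0 1 -1) = Δ·Π!·Σ² = 1/42  (sign +1)
combine: 4πI² = 189·4/63·1/42 = 2/7
take √, sign +1: I = 0.15078601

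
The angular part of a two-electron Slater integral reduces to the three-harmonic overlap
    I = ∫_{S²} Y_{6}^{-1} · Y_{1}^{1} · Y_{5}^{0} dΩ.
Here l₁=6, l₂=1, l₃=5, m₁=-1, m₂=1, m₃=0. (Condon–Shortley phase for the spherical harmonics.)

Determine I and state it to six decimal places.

-0.187239

Checks pass: Σm=0; 12 even; l₃=5∈[5,7].
(2·6+1)(2·1+1)(2·5+1) = 429
Δ: 2! 10! 0! / 13! → 1/858
sum: t=1:−1/14400 = -1/14400
3j²(6 1 5; 0 0 0) = Δ·Π!·Σ² = 6/143  (sign +1)
sum: t=2:+1/28800 = 1/28800
3j²(6 1 5; -1 1 0) = Δ·Π!·Σ² = 7/286  (sign -1)
combine: 4πI² = 429·6/143·7/286 = 63/143
take √, sign -1: I = -0.18723944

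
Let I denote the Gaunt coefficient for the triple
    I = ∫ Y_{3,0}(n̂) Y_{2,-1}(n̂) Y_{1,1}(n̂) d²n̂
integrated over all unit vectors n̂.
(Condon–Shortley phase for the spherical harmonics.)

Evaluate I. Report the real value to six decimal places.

Rules hold: Σm=0, L=6 even, 1≤1≤5.
N = 7·5·3 = 105
Δ = 4!·2!·0!/7! = 1/105
Racah Σ t=2..2: t=2:+1/4 = 1/4
⇒ 3j(3 2 1; 0 0 0)² = 3/35, sgn -1
Racah Σ t=1..1: t=1:−1/12 = -1/12
⇒ 3j(3 2 1; 0 -1 1)² = 1/35, sgn -1
4πI² = N·(3j₀)²·(3jₘ)² = 9/35
I = +1·√(0.257143/4π) = 0.14304817

0.143048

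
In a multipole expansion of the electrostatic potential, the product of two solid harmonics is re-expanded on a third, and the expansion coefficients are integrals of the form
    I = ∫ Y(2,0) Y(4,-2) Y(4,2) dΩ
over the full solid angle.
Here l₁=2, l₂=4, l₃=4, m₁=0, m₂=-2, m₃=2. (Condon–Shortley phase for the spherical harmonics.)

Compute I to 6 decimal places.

0.065536

Checks pass: Σm=0; 10 even; l₃=4∈[2,6].
(2·2+1)(2·4+1)(2·4+1) = 405
Δ: 2! 2! 6! / 11! → 1/13860
sum: t=0:+1/192 t=1:−1/36 t=2:+1/192 = -5/288
3j²(2 4 4; 0 0 0) = Δ·Π!·Σ² = 20/693  (sign -1)
sum: t=0:+1/192 t=1:−1/120 t=2:+1/2880 = -1/360
3j²(2 4 4; 0 -2 2) = Δ·Π!·Σ² = 16/3465  (sign -1)
combine: 4πI² = 405·20/693·16/3465 = 320/5929
take √, sign +1: I = 0.06553591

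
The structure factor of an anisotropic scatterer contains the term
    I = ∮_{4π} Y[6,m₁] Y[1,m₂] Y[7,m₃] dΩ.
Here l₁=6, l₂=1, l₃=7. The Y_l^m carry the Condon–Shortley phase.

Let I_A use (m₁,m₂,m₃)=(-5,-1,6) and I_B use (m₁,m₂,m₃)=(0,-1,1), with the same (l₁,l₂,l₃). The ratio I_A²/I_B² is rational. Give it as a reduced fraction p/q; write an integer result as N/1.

39/14

Shared (l₁,l₂,l₃)=(6,1,7): N and (l;000)² cancel in I_A²/I_B².
A: Δ = 0!·12!·2!/15! = 1/1365; Racah Σ t=0..0: t=0:+1/79833600 = 1/79833600; ⇒ 3j(6 1 7; -5 -1 6)² = 2/35, sgn -1
B: Δ = 0!·12!·2!/15! = 1/1365; Racah Σ t=0..0: t=0:+1/1036800 = 1/1036800; ⇒ 3j(6 1 7; 0 -1 1)² = 4/195, sgn +1
I_A²/I_B² = (2/35)/(4/195) = 39/14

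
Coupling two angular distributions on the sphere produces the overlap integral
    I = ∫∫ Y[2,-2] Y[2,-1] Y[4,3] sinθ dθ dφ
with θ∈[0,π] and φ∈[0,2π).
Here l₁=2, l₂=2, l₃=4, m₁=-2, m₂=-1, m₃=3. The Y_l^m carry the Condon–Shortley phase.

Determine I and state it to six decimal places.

m-sum 0 ✓  L=8 even ✓  0≤4≤4 ✓
Π(2lᵢ+1) = 5×5×9 = 225
triangle coeff Δ(2,2,4) = 1/630
Σ_t [0,0]: t=0:+1/16 = 1/16
(3j)²=2/35 [(2 2 4; 0 0 0)], sign=+1
Σ_t [0,0]: t=0:+1/144 = 1/144
(3j)²=1/18 [(2 2 4; -2 -1 3)], sign=-1
⇒ 4πI² = 5/7
I = (-1)√(5/7/(4π)) = -0.23841361

-0.238414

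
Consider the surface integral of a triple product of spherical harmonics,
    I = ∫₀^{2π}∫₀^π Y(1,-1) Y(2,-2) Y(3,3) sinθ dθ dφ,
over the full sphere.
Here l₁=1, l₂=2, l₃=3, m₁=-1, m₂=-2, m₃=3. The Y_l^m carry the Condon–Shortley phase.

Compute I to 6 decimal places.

Checks pass: Σm=0; 6 even; l₃=3∈[1,3].
(2·1+1)(2·2+1)(2·3+1) = 105
Δ: 0! 2! 4! / 7! → 1/105
sum: t=0:+1/4 = 1/4
3j²(1 2 3; 0 0 0) = Δ·Π!·Σ² = 3/35  (sign -1)
sum: t=0:+1/48 = 1/48
3j²(1 2 3; -1 -2 3) = Δ·Π!·Σ² = 1/7  (sign +1)
combine: 4πI² = 105·3/35·1/7 = 9/7
take √, sign -1: I = -0.31986543

-0.319865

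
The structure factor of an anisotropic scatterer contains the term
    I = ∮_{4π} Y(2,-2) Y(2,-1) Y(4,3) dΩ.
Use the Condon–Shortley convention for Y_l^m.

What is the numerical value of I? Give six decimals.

Rules hold: Σm=0, L=8 even, 0≤4≤4.
N = 5·5·9 = 225
Δ = 0!·4!·4!/9! = 1/630
Racah Σ t=0..0: t=0:+1/16 = 1/16
⇒ 3j(2 2 4; 0 0 0)² = 2/35, sgn +1
Racah Σ t=0..0: t=0:+1/144 = 1/144
⇒ 3j(2 2 4; -2 -1 3)² = 1/18, sgn -1
4πI² = N·(3j₀)²·(3jₘ)² = 5/7
I = -1·√(0.714286/4π) = -0.23841361

-0.238414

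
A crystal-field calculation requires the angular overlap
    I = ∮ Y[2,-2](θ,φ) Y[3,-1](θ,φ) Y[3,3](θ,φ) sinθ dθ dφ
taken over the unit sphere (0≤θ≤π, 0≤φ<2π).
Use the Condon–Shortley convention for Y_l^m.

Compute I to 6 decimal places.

0.132981

m-sum 0 ✓  L=8 even ✓  1≤3≤5 ✓
Π(2lᵢ+1) = 5×7×7 = 245
triangle coeff Δ(2,3,3) = 1/3780
Σ_t [0,2]: t=0:+1/24 t=1:−1/4 t=2:+1/24 = -1/6
(3j)²=4/105 [(2 3 3; 0 0 0)], sign=+1
Σ_t [2,2]: t=2:+1/96 = 1/96
(3j)²=1/42 [(2 3 3; -2 -1 3)], sign=+1
⇒ 4πI² = 2/9
I = (+1)√(2/9/(4π)) = 0.13298076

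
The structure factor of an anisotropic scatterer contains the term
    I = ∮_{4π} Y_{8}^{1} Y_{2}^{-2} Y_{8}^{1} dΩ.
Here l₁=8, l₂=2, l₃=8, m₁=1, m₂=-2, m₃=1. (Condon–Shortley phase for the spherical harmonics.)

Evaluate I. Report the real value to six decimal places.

0.195170

Checks pass: Σm=0; 18 even; l₃=8∈[6,10].
(2·8+1)(2·2+1)(2·8+1) = 1445
Δ: 2! 14! 2! / 19! → 1/348840
sum: t=0:+1/116121600 t=1:−1/25401600 t=2:+1/116121600 = -1/45158400
3j²(8 2 8; 0 0 0) = Δ·Π!·Σ² = 24/1615  (sign -1)
sum: t=0:+1/101606400 = 1/101606400
3j²(8 2 8; 1 -2 1) = Δ·Π!·Σ² = 36/1615  (sign -1)
combine: 4πI² = 1445·24/1615·36/1615 = 864/1805
take √, sign +1: I = 0.19517012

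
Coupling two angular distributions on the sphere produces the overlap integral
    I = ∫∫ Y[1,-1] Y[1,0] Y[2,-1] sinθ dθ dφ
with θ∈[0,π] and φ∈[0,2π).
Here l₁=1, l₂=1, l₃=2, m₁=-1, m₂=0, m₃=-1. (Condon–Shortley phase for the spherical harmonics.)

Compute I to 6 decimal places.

0.000000

-1 + 0 − 1 = -2 ≠ 0: azimuthal integral kills it; I = 0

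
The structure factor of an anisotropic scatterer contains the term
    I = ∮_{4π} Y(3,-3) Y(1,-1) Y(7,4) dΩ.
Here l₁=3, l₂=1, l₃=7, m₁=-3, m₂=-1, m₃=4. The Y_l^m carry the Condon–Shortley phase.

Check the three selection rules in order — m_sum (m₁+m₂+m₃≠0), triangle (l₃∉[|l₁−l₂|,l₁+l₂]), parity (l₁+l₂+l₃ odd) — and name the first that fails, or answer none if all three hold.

azimuthal sum: -3 − 1 + 4 = 0  ✓
2 ≤ 7 ≤ 4 (triangle on l)  ✗
L = 3 + 1 + 7 = 11 (odd)

triangle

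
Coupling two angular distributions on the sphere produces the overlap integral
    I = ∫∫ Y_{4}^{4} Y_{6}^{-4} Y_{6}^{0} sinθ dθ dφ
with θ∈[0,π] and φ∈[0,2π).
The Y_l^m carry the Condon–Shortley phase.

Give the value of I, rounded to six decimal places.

Rules hold: Σm=0, L=16 even, 2≤6≤10.
N = 9·13·13 = 1521
Δ = 4!·4!·8!/17! = 1/15315300
Racah Σ t=0..4: t=0:+1/829440 t=1:−1/25920 t=2:+1/9216 t=3:−1/25920 t=4:+1/829440 = 7/207360
⇒ 3j(4 6 6; 0 0 0)² = 28/2431, sgn +1
Racah Σ t=0..0: t=0:+1/829440 = 1/829440
⇒ 3j(4 6 6; 4 -4 0)² = 35/2431, sgn +1
4πI² = N·(3j₀)²·(3jₘ)² = 8820/34969
I = +1·√(0.252223/4π) = 0.14167322

0.141673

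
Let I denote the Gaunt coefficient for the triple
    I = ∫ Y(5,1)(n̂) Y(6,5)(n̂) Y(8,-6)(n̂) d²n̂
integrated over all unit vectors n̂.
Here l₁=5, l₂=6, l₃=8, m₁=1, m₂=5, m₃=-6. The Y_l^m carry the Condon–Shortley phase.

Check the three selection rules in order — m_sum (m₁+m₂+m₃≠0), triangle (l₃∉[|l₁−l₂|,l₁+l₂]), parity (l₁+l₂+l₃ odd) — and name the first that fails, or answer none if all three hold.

m₁+m₂+m₃ = 1 + 5 − 6 = 0  ✓
triangle: |5−6|=1 ≤ l₃=8 ≤ 5+6=11  ✓
parity: l₁+l₂+l₃ = 19 is odd  ✗

parity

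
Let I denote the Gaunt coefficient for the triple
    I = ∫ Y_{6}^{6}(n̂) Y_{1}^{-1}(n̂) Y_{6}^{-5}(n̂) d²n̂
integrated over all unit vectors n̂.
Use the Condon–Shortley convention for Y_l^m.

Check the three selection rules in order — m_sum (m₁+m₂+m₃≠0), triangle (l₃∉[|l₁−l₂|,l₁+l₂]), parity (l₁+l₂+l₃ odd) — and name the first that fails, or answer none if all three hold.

parity

Σmᵢ = 0  ✓
l₃∈[|l₁−l₂|,l₁+l₂]=[5,7], have l₃=6  ✓
Σlᵢ = 13 ⇒ odd  ✗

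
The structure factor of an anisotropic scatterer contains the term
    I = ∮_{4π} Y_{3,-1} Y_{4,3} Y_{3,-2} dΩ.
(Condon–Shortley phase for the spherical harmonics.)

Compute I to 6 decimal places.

m-sum 0 ✓  L=10 even ✓  1≤3≤7 ✓
Π(2lᵢ+1) = 7×9×7 = 441
triangle coeff Δ(3,4,3) = 1/34650
Σ_t [1,3]: t=1:−1/72 t=2:+1/16 t=3:−1/72 = 5/144
(3j)²=2/77 [(3 4 3; 0 0 0)], sign=-1
Σ_t [3,4]: t=3:−1/144 t=4:+1/288 = -1/288
(3j)²=1/99 [(3 4 3; -1 3 -2)], sign=+1
⇒ 4πI² = 14/121
I = (-1)√(14/121/(4π)) = -0.09595473

-0.095955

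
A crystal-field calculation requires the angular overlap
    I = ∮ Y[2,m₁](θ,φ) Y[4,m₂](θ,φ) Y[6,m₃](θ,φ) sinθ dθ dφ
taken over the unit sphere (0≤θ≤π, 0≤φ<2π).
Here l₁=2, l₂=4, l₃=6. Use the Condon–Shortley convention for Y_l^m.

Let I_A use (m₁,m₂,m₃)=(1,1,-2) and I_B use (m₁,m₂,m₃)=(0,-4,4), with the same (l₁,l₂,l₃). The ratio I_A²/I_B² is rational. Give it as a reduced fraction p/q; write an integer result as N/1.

224/45

Same 2,4,6: normalisation and zero-m 3j drop out of the ratio.
A: Δ: 0! 4! 8! / 13! → 1/6435; sum: t=0:+1/4320 = 1/4320; 3j²(2 4 6; 1 1 -2) = Δ·Π!·Σ² = 224/6435  (sign +1)
B: Δ: 0! 4! 8! / 13! → 1/6435; sum: t=0:+1/161280 = 1/161280; 3j²(2 4 6; 0 -4 4) = Δ·Π!·Σ² = 1/143  (sign +1)
I_A²/I_B² = (224/6435)/(1/143) = 224/45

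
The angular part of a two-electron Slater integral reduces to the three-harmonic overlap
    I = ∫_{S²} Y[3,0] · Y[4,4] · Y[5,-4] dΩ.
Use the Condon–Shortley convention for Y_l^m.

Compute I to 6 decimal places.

-0.207724

Checks pass: Σm=0; 12 even; l₃=5∈[1,7].
(2·3+1)(2·4+1)(2·5+1) = 693
Δ: 2! 4! 6! / 13! → 1/180180
sum: t=0:+1/576 t=1:−1/144 t=2:+1/576 = -1/288
3j²(3 4 5; 0 0 0) = Δ·Π!·Σ² = 20/1001  (sign +1)
sum: t=2:+1/8640 = 1/8640
3j²(3 4 5; 0 4 -4) = Δ·Π!·Σ² = 28/715  (sign -1)
combine: 4πI² = 693·20/1001·28/715 = 1008/1859
take √, sign -1: I = -0.20772350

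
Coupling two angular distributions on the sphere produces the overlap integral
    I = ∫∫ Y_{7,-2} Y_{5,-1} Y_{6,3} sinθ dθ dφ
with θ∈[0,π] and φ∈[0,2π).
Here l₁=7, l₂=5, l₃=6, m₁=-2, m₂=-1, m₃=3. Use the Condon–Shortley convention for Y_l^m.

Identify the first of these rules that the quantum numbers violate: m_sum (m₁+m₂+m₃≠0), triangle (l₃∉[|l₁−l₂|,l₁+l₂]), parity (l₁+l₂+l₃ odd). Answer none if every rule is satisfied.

m₁+m₂+m₃ = -2 − 1 + 3 = 0  ✓
triangle: |7−5|=2 ≤ l₃=6 ≤ 7+5=12  ✓
parity: l₁+l₂+l₃ = 18 is even  ✓

none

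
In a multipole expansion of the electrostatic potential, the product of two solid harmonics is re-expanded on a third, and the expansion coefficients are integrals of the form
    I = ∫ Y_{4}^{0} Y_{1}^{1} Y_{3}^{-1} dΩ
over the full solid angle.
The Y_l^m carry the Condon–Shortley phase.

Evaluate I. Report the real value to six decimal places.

Checks pass: Σm=0; 8 even; l₃=3∈[3,5].
(2·4+1)(2·1+1)(2·3+1) = 189
Δ: 2! 6! 0! / 9! → 1/252
sum: t=1:−1/36 = -1/36
3j²(4 1 3; 0 0 0) = Δ·Π!·Σ² = 4/63  (sign +1)
sum: t=2:+1/96 = 1/96
3j²(4 1 3; 0 1 -1) = Δ·Π!·Σ² = 1/42  (sign +1)
combine: 4πI² = 189·4/63·1/42 = 2/7
take √, sign +1: I = 0.15078601

0.150786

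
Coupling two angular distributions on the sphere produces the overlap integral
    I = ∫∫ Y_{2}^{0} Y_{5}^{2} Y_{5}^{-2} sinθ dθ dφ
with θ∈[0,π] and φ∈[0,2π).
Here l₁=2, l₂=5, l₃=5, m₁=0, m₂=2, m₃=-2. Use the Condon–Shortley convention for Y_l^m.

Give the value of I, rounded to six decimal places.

Rules hold: Σm=0, L=12 even, 3≤5≤7.
N = 5·11·11 = 605
Δ = 2!·2!·8!/13! = 1/38610
Racah Σ t=0..2: t=0:+1/2880 t=1:−1/576 t=2:+1/2880 = -1/960
⇒ 3j(2 5 5; 0 0 0)² = 10/429, sgn +1
Racah Σ t=0..2: t=0:+1/20160 t=1:−1/1440 t=2:+1/2880 = -1/3360
⇒ 3j(2 5 5; 0 2 -2)² = 6/715, sgn +1
4πI² = N·(3j₀)²·(3jₘ)² = 20/169
I = +1·√(0.118343/4π) = 0.09704356

0.097044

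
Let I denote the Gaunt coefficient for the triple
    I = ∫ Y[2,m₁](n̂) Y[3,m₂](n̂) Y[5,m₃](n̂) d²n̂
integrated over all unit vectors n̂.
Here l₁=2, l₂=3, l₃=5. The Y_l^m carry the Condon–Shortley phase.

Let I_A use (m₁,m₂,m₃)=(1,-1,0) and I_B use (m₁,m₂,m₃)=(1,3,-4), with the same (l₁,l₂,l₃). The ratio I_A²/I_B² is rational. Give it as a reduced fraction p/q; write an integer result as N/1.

Same 2,3,5: normalisation and zero-m 3j drop out of the ratio.
A: Δ: 0! 4! 6! / 11! → 1/2310; sum: t=0:+1/288 = 1/288; 3j²(2 3 5; 1 -1 0) = Δ·Π!·Σ² = 5/231  (sign -1)
B: Δ: 0! 4! 6! / 11! → 1/2310; sum: t=0:+1/4320 = 1/4320; 3j²(2 3 5; 1 3 -4) = Δ·Π!·Σ² = 2/55  (sign -1)
I_A²/I_B² = (5/231)/(2/55) = 25/42

25/42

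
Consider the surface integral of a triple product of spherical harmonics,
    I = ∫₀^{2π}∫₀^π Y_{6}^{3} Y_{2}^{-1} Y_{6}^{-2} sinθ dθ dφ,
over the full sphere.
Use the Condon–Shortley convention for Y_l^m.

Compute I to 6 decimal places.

-0.140463

Rules hold: Σm=0, L=14 even, 4≤6≤8.
N = 13·5·13 = 845
Δ = 2!·10!·2!/15! = 1/90090
Racah Σ t=0..2: t=0:+1/69120 t=1:−1/14400 t=2:+1/69120 = -7/172800
⇒ 3j(6 2 6; 0 0 0)² = 14/715, sgn -1
Racah Σ t=0..1: t=0:+1/60480 t=1:−1/161280 = 1/96768
⇒ 3j(6 2 6; 3 -1 -2)² = 15/1001, sgn +1
4πI² = N·(3j₀)²·(3jₘ)² = 30/121
I = -1·√(0.247934/4π) = -0.14046335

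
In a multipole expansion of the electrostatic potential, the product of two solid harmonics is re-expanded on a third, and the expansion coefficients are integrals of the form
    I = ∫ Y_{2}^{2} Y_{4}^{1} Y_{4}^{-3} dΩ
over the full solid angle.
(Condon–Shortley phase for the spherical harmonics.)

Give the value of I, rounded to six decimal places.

Checks pass: Σm=0; 10 even; l₃=4∈[2,6].
(2·2+1)(2·4+1)(2·4+1) = 405
Δ: 2! 2! 6! / 11! → 1/13860
sum: t=0:+1/192 t=1:−1/36 t=2:+1/192 = -5/288
3j²(2 4 4; 0 0 0) = Δ·Π!·Σ² = 20/693  (sign -1)
sum: t=0:+1/480 = 1/480
3j²(2 4 4; 2 1 -3) = Δ·Π!·Σ² = 3/110  (sign -1)
combine: 4πI² = 405·20/693·3/110 = 270/847
take √, sign +1: I = 0.15927046

0.159270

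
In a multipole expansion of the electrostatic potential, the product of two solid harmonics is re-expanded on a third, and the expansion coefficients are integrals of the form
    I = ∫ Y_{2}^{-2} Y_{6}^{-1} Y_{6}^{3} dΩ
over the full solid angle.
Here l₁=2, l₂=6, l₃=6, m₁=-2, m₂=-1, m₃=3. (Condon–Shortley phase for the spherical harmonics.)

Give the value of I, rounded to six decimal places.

m-sum 0 ✓  L=14 even ✓  4≤6≤8 ✓
Π(2lᵢ+1) = 5×13×13 = 845
triangle coeff Δ(2,6,6) = 1/90090
Σ_t [0,2]: t=0:+1/69120 t=1:−1/14400 t=2:+1/69120 = -7/172800
(3j)²=14/715 [(2 6 6; 0 0 0)], sign=-1
Σ_t [2,2]: t=2:+1/120960 = 1/120960
(3j)²=24/1001 [(2 6 6; -2 -1 3)], sign=-1
⇒ 4πI² = 48/121
I = (+1)√(48/121/(4π)) = 0.17767364

0.177674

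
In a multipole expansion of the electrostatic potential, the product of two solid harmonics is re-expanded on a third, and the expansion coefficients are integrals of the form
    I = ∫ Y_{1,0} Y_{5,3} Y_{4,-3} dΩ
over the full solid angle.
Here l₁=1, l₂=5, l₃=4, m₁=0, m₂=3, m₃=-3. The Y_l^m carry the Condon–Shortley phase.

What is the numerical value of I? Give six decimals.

-0.196426

Checks pass: Σm=0; 10 even; l₃=4∈[4,6].
(2·1+1)(2·5+1)(2·4+1) = 297
Δ: 2! 0! 8! / 11! → 1/495
sum: t=1:−1/576 = -1/576
3j²(1 5 4; 0 0 0) = Δ·Π!·Σ² = 5/99  (sign -1)
sum: t=1:−1/5040 = -1/5040
3j²(1 5 4; 0 3 -3) = Δ·Π!·Σ² = 16/495  (sign +1)
combine: 4πI² = 297·5/99·16/495 = 16/33
take √, sign -1: I = -0.19642560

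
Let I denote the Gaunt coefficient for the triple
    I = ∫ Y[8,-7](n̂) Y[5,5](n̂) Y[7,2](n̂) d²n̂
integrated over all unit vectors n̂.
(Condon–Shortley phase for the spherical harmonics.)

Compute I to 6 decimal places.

-0.105931

m-sum 0 ✓  L=20 even ✓  3≤7≤13 ✓
Π(2lᵢ+1) = 17×11×15 = 2805
triangle coeff Δ(8,5,7) = 1/814773960
Σ_t [1,5]: t=1:−1/87091200 t=2:+1/4976640 t=3:−1/2073600 t=4:+1/4976640 t=5:−1/87091200 = -1/9676800
(3j)²=360/46189 [(8 5 7; 0 0 0)], sign=+1
Σ_t [6,6]: t=6:+1/6270566400 = 1/6270566400
(3j)²=25/3876 [(8 5 7; -7 5 2)], sign=-1
⇒ 4πI² = 11250/79781
I = (-1)√(11250/79781/(4π)) = -0.10593064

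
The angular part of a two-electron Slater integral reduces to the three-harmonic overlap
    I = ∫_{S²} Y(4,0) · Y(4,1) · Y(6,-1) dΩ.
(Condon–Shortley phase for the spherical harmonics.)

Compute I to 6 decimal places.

-0.103072

Rules hold: Σm=0, L=14 even, 0≤6≤8.
N = 9·9·13 = 1053
Δ = 2!·6!·6!/15! = 1/1261260
Racah Σ t=0..2: t=0:+1/4608 t=1:−1/1296 t=2:+1/4608 = -7/20736
⇒ 3j(4 4 6; 0 0 0)² = 20/1287, sgn -1
Racah Σ t=0..2: t=0:+1/11520 t=1:−1/1728 t=2:+1/3456 = -7/34560
⇒ 3j(4 4 6; 0 1 -1)² = 7/858, sgn +1
4πI² = N·(3j₀)²·(3jₘ)² = 210/1573
I = -1·√(0.133503/4π) = -0.10307192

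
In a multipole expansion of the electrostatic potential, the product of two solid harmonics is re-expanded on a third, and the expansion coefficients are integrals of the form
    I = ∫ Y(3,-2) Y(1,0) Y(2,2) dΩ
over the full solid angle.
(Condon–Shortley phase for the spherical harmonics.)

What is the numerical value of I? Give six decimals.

m-sum 0 ✓  L=6 even ✓  2≤2≤4 ✓
Π(2lᵢ+1) = 7×3×5 = 105
triangle coeff Δ(3,1,2) = 1/105
Σ_t [1,1]: t=1:−1/4 = -1/4
(3j)²=3/35 [(3 1 2; 0 0 0)], sign=-1
Σ_t [1,1]: t=1:−1/24 = -1/24
(3j)²=1/21 [(3 1 2; -2 0 2)], sign=-1
⇒ 4πI² = 3/7
I = (+1)√(3/7/(4π)) = 0.18467439

0.184674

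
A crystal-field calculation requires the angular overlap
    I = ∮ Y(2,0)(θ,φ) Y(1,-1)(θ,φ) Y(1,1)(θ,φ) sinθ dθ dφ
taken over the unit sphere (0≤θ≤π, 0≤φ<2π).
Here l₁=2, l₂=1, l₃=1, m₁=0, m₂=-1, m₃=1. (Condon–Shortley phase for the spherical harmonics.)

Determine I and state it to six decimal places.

m-sum 0 ✓  L=4 even ✓  1≤1≤3 ✓
Π(2lᵢ+1) = 5×3×3 = 45
triangle coeff Δ(2,1,1) = 1/30
Σ_t [1,1]: t=1:−1/1 = -1/1
(3j)²=2/15 [(2 1 1; 0 0 0)], sign=+1
Σ_t [0,0]: t=0:+1/4 = 1/4
(3j)²=1/30 [(2 1 1; 0 -1 1)], sign=+1
⇒ 4πI² = 1/5
I = (+1)√(1/5/(4π)) = 0.12615663

0.126157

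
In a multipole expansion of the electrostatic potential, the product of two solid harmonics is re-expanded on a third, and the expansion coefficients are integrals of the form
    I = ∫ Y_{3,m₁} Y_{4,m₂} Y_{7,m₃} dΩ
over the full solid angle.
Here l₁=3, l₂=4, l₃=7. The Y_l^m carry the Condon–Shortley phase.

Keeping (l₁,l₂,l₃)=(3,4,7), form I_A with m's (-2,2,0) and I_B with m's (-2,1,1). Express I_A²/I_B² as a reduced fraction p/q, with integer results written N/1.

7/16

Shared (l₁,l₂,l₃)=(3,4,7): N and (l;000)² cancel in I_A²/I_B².
A: Δ = 0!·6!·8!/15! = 1/45045; Racah Σ t=0..0: t=0:+1/172800 = 1/172800; ⇒ 3j(3 4 7; -2 2 0)² = 7/2145, sgn -1
B: Δ = 0!·6!·8!/15! = 1/45045; Racah Σ t=0..0: t=0:+1/86400 = 1/86400; ⇒ 3j(3 4 7; -2 1 1)² = 16/2145, sgn +1
I_A²/I_B² = (7/2145)/(16/2145) = 7/16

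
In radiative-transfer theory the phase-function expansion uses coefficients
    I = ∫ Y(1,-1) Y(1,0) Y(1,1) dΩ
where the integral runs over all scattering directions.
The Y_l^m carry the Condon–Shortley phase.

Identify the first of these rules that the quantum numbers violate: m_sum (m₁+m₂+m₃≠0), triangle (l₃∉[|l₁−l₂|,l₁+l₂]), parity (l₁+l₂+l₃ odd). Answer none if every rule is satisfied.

m₁+m₂+m₃ = -1 + 0 + 1 = 0  ✓
triangle: |1−1|=0 ≤ l₃=1 ≤ 1+1=2  ✓
parity: l₁+l₂+l₃ = 3 is odd  ✗

parity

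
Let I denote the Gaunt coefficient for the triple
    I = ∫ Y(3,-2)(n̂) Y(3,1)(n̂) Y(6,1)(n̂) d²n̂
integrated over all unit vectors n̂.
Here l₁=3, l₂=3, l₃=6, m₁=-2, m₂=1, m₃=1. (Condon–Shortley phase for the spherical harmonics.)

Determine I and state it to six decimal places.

m-sum 0 ✓  L=12 even ✓  0≤6≤6 ✓
Π(2lᵢ+1) = 7×7×13 = 637
triangle coeff Δ(3,3,6) = 1/12012
Σ_t [0,0]: t=0:+1/1296 = 1/1296
(3j)²=100/3003 [(3 3 6; 0 0 0)], sign=+1
Σ_t [0,0]: t=0:+1/5760 = 1/5760
(3j)²=5/572 [(3 3 6; -2 1 1)], sign=-1
⇒ 4πI² = 875/4719
I = (-1)√(875/4719/(4π)) = -0.12147142

-0.121471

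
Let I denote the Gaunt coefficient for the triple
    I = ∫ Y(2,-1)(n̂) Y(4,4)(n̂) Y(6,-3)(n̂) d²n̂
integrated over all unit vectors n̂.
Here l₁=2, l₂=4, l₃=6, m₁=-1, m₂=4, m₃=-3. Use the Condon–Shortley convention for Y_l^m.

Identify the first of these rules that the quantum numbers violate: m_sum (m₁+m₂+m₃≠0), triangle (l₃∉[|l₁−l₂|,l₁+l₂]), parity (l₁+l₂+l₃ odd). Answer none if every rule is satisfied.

m₁+m₂+m₃ = -1 + 4 − 3 = 0  ✓
triangle: |2−4|=2 ≤ l₃=6 ≤ 2+4=6  ✓
parity: l₁+l₂+l₃ = 12 is even  ✓

none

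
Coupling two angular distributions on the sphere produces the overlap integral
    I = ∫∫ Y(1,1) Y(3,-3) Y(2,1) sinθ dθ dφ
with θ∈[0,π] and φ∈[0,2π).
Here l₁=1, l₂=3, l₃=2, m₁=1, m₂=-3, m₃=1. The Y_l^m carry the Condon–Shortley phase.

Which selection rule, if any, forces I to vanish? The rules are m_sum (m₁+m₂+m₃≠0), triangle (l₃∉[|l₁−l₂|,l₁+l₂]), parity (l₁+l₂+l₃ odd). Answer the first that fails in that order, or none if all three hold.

Σmᵢ = -1  ✗
l₃∈[|l₁−l₂|,l₁+l₂]=[2,4], have l₃=2
Σlᵢ = 6 ⇒ even

m_sum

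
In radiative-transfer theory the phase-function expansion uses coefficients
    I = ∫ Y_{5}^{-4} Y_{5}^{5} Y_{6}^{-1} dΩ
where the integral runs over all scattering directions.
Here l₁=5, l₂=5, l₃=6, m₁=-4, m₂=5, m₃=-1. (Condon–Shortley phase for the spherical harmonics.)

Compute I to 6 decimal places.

Rules hold: Σm=0, L=16 even, 0≤6≤10.
N = 11·11·13 = 1573
Δ = 4!·6!·6!/17! = 1/28588560
Racah Σ t=0..4: t=0:+1/345600 t=1:−1/13824 t=2:+1/5184 t=3:−1/13824 t=4:+1/345600 = 7/129600
⇒ 3j(5 5 6; 0 0 0)² = 80/7293, sgn +1
Racah Σ t=4..4: t=4:+1/2073600 = 1/2073600
⇒ 3j(5 5 6; -4 5 -1)² = 63/9724, sgn -1
4πI² = N·(3j₀)²·(3jₘ)² = 420/3757
I = -1·√(0.111791/4π) = -0.09431898

-0.094319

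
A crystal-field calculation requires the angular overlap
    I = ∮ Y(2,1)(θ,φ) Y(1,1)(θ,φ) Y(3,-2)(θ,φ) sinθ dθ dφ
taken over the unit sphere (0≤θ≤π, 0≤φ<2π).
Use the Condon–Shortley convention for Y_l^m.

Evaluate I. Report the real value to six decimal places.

0.261169

m-sum 0 ✓  L=6 even ✓  1≤3≤3 ✓
Π(2lᵢ+1) = 5×3×7 = 105
triangle coeff Δ(2,1,3) = 1/105
Σ_t [0,0]: t=0:+1/4 = 1/4
(3j)²=3/35 [(2 1 3; 0 0 0)], sign=-1
Σ_t [0,0]: t=0:+1/12 = 1/12
(3j)²=2/21 [(2 1 3; 1 1 -2)], sign=-1
⇒ 4πI² = 6/7
I = (+1)√(6/7/(4π)) = 0.26116903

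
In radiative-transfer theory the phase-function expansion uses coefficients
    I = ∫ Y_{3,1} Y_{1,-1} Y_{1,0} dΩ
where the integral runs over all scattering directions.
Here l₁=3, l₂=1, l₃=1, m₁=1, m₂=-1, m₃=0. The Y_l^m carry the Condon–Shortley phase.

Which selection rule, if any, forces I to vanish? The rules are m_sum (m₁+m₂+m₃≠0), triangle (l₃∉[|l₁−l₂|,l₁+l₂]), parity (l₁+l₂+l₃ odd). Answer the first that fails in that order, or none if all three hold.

Σmᵢ = 0  ✓
l₃∈[|l₁−l₂|,l₁+l₂]=[2,4], have l₃=1  ✗
Σlᵢ = 5 ⇒ odd

triangle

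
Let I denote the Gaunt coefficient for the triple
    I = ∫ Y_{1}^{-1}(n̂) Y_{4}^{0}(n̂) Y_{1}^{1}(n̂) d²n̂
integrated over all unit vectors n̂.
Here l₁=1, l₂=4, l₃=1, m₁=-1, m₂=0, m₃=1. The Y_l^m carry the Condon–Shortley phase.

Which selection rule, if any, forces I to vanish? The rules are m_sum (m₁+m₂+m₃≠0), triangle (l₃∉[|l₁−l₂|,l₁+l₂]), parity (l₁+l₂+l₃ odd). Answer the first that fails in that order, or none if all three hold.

triangle

m₁+m₂+m₃ = -1 + 0 + 1 = 0  ✓
triangle: |1−4|=3 ≤ l₃=1 ≤ 1+4=5  ✗
parity: l₁+l₂+l₃ = 6 is even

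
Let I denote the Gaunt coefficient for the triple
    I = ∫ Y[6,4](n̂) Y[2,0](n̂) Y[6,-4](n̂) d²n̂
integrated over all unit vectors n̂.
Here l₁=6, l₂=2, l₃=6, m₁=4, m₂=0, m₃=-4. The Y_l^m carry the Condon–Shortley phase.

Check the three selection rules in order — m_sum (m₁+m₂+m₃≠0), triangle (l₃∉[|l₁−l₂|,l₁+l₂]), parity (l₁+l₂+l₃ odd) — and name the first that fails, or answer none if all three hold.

none

Σmᵢ = 0  ✓
l₃∈[|l₁−l₂|,l₁+l₂]=[4,8], have l₃=6  ✓
Σlᵢ = 14 ⇒ even  ✓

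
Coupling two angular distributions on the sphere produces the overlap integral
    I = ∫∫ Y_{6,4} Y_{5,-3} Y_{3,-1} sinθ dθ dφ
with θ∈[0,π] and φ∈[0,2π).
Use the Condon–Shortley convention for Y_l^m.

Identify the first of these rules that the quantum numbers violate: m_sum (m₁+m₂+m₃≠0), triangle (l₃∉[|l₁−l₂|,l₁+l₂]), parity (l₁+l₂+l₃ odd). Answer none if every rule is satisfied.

none

m₁+m₂+m₃ = 4 − 3 − 1 = 0  ✓
triangle: |6−5|=1 ≤ l₃=3 ≤ 6+5=11  ✓
parity: l₁+l₂+l₃ = 14 is even  ✓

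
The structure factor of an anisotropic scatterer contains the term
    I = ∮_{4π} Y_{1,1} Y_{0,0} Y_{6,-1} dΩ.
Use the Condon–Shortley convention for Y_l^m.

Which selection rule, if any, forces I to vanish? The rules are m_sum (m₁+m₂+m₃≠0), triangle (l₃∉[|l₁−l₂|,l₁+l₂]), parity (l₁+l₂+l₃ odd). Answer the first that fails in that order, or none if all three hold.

azimuthal sum: 1 + 0 − 1 = 0  ✓
1 ≤ 6 ≤ 1 (triangle on l)  ✗
L = 1 + 0 + 6 = 7 (odd)

triangle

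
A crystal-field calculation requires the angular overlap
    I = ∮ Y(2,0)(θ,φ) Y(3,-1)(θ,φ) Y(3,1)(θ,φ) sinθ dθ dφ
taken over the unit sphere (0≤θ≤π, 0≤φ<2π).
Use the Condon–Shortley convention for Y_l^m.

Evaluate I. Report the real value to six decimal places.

Rules hold: Σm=0, L=8 even, 1≤3≤5.
N = 5·7·7 = 245
Δ = 2!·2!·4!/9! = 1/3780
Racah Σ t=0..2: t=0:+1/24 t=1:−1/4 t=2:+1/24 = -1/6
⇒ 3j(2 3 3; 0 0 0)² = 4/105, sgn +1
Racah Σ t=0..2: t=0:+1/16 t=1:−1/6 t=2:+1/96 = -3/32
⇒ 3j(2 3 3; 0 -1 1)² = 3/140, sgn -1
4πI² = N·(3j₀)²·(3jₘ)² = 1/5
I = -1·√(0.2/4π) = -0.12615663

-0.126157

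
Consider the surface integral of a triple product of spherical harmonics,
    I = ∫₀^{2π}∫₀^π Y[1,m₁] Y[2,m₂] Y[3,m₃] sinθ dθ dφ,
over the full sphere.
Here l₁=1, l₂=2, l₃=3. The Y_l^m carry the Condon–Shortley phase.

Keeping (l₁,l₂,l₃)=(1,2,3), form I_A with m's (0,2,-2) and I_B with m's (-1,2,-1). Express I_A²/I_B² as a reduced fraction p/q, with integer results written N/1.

l's match ⇒ only the (l;m) 3-j factors differ between A and B.
A: triangle coeff Δ(1,2,3) = 1/105; Σ_t [0,0]: t=0:+1/24 = 1/24; (3j)²=1/21 [(1 2 3; 0 2 -2)], sign=-1
B: triangle coeff Δ(1,2,3) = 1/105; Σ_t [0,0]: t=0:+1/48 = 1/48; (3j)²=1/105 [(1 2 3; -1 2 -1)], sign=+1
I_A²/I_B² = (1/21)/(1/105) = 5/1

5/1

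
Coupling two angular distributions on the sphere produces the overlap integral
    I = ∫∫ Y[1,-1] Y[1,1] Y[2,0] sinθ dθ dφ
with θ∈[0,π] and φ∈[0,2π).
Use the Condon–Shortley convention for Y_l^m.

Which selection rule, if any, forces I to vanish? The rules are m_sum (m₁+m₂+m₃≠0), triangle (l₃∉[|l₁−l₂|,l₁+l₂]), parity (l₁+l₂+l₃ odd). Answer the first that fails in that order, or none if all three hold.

none

azimuthal sum: -1 + 1 + 0 = 0  ✓
0 ≤ 2 ≤ 2 (triangle on l)  ✓
L = 1 + 1 + 2 = 4 (even)  ✓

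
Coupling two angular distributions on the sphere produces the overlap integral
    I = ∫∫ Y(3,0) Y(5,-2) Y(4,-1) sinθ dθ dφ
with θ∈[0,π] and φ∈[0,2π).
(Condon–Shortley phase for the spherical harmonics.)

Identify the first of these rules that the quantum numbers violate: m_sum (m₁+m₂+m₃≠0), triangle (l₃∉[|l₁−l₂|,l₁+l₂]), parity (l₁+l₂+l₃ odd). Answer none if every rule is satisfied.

m_sum

azimuthal sum: 0 − 2 − 1 = -3  ✗
2 ≤ 4 ≤ 8 (triangle on l)
L = 3 + 5 + 4 = 12 (even)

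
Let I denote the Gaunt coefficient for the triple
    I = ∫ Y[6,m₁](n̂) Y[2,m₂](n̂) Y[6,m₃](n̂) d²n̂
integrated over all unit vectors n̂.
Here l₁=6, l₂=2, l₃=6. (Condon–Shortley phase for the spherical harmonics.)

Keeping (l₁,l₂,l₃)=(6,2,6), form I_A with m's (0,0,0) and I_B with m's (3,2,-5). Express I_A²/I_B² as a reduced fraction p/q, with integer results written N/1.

Same 6,2,6: normalisation and zero-m 3j drop out of the ratio.
A: Δ: 2! 10! 2! / 15! → 1/90090; sum: t=0:+1/69120 t=1:−1/14400 t=2:+1/69120 = -7/172800; 3j²(6 2 6; 0 0 0) = Δ·Π!·Σ² = 14/715  (sign -1)
B: Δ: 2! 10! 2! / 15! → 1/90090; sum: t=2:+1/1451520 = 1/1451520; 3j²(6 2 6; 3 2 -5) = Δ·Π!·Σ² = 1/91  (sign -1)
I_A²/I_B² = (14/715)/(1/91) = 98/55

98/55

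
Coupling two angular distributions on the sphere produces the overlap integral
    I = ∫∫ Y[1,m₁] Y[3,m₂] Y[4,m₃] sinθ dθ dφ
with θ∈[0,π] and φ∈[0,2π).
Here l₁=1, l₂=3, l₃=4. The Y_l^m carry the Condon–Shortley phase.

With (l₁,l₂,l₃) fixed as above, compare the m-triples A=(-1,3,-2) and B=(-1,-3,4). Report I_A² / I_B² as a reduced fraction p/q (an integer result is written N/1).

Same 1,3,4: normalisation and zero-m 3j drop out of the ratio.
A: Δ: 0! 2! 6! / 9! → 1/252; sum: t=0:+1/1440 = 1/1440; 3j²(1 3 4; -1 3 -2) = Δ·Π!·Σ² = 1/252  (sign +1)
B: Δ: 0! 2! 6! / 9! → 1/252; sum: t=0:+1/1440 = 1/1440; 3j²(1 3 4; -1 -3 4) = Δ·Π!·Σ² = 1/9  (sign +1)
I_A²/I_B² = (1/252)/(1/9) = 1/28

1/28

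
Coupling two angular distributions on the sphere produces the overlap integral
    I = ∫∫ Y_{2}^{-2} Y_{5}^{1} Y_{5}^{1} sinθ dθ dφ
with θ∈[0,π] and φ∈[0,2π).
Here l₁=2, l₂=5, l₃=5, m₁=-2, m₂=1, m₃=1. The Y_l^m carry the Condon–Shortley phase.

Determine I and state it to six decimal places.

m-sum 0 ✓  L=12 even ✓  3≤5≤7 ✓
Π(2lᵢ+1) = 5×11×11 = 605
triangle coeff Δ(2,5,5) = 1/38610
Σ_t [0,2]: t=0:+1/2880 t=1:−1/576 t=2:+1/2880 = -1/960
(3j)²=10/429 [(2 5 5; 0 0 0)], sign=+1
Σ_t [2,2]: t=2:+1/2304 = 1/2304
(3j)²=5/143 [(2 5 5; -2 1 1)], sign=+1
⇒ 4πI² = 250/507
I = (+1)√(250/507/(4π)) = 0.19808933

0.198089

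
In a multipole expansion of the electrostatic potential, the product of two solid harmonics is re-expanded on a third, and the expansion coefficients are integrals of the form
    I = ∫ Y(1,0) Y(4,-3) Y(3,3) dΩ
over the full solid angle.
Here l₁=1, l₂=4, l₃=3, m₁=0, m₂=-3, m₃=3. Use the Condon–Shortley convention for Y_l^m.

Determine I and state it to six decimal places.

-0.162868

Rules hold: Σm=0, L=8 even, 3≤3≤5.
N = 3·9·7 = 189
Δ = 2!·0!·6!/9! = 1/252
Racah Σ t=1..1: t=1:−1/36 = -1/36
⇒ 3j(1 4 3; 0 0 0)² = 4/63, sgn +1
Racah Σ t=1..1: t=1:−1/720 = -1/720
⇒ 3j(1 4 3; 0 -3 3)² = 1/36, sgn -1
4πI² = N·(3j₀)²·(3jₘ)² = 1/3
I = -1·√(0.333333/4π) = -0.16286750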